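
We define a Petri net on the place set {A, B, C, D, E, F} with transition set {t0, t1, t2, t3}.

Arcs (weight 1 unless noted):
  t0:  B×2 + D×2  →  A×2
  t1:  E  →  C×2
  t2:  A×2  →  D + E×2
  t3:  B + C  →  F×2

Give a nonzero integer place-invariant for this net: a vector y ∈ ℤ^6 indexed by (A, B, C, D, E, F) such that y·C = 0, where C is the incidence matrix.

Incidence matrix C (rows=places, cols=transitions):
       t0   t1   t2   t3
    A   2    0   -2    0
    B  -2    0    0   -1
    C   0    2    0   -1
    D  -2    0    1    0
    E   0   -1    2    0
    F   0    0    0    2

Candidate y = [5, -1, 1, 6, 2, 0]; check y·C column-wise:
  col t0: 5·2 + -1·-2 + 1·0 + 6·-2 + 2·0 = 0
  col t1: 5·0 + -1·0 + 1·2 + 6·0 + 2·-1 = 0
  col t2: 5·-2 + -1·0 + 1·0 + 6·1 + 2·2 = 0
  col t3: 5·0 + -1·-1 + 1·-1 + 6·0 + 2·0 + 0·2 = 0

y = (A:5, B:-1, C:1, D:6, E:2, F:0)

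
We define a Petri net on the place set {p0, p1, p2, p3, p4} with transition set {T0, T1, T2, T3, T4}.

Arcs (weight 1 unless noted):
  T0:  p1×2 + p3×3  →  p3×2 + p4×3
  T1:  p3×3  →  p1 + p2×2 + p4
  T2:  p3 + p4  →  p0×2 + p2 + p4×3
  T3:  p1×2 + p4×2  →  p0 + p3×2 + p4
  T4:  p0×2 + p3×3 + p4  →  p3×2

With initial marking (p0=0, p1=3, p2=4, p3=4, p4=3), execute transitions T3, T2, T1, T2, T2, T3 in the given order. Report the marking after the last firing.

(p0=8, p1=0, p2=9, p3=2, p4=8)

step 1: fire T3:  (p0=0, p1=3, p2=4, p3=4, p4=3) → (p0=1, p1=1, p2=4, p3=6, p4=2)
step 2: fire T2:  (p0=1, p1=1, p2=4, p3=6, p4=2) → (p0=3, p1=1, p2=5, p3=5, p4=4)
step 3: fire T1:  (p0=3, p1=1, p2=5, p3=5, p4=4) → (p0=3, p1=2, p2=7, p3=2, p4=5)
step 4: fire T2:  (p0=3, p1=2, p2=7, p3=2, p4=5) → (p0=5, p1=2, p2=8, p3=1, p4=7)
step 5: fire T2:  (p0=5, p1=2, p2=8, p3=1, p4=7) → (p0=7, p1=2, p2=9, p3=0, p4=9)
step 6: fire T3:  (p0=7, p1=2, p2=9, p3=0, p4=9) → (p0=8, p1=0, p2=9, p3=2, p4=8)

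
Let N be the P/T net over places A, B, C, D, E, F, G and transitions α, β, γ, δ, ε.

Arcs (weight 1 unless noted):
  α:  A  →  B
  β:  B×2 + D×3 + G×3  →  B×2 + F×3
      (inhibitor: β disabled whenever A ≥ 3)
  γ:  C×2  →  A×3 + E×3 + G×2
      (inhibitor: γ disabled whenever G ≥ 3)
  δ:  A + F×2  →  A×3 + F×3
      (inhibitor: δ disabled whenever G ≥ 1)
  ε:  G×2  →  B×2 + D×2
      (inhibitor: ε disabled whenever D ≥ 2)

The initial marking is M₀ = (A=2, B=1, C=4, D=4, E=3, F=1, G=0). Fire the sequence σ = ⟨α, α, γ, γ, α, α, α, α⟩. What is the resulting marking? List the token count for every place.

step 1: fire α:  (A=2, B=1, C=4, D=4, E=3, F=1, G=0) → (A=1, B=2, C=4, D=4, E=3, F=1, G=0)
step 2: fire α:  (A=1, B=2, C=4, D=4, E=3, F=1, G=0) → (A=0, B=3, C=4, D=4, E=3, F=1, G=0)
step 3: fire γ:  (A=0, B=3, C=4, D=4, E=3, F=1, G=0) → (A=3, B=3, C=2, D=4, E=6, F=1, G=2)
step 4: fire γ:  (A=3, B=3, C=2, D=4, E=6, F=1, G=2) → (A=6, B=3, C=0, D=4, E=9, F=1, G=4)
step 5: fire α:  (A=6, B=3, C=0, D=4, E=9, F=1, G=4) → (A=5, B=4, C=0, D=4, E=9, F=1, G=4)
step 6: fire α:  (A=5, B=4, C=0, D=4, E=9, F=1, G=4) → (A=4, B=5, C=0, D=4, E=9, F=1, G=4)
step 7: fire α:  (A=4, B=5, C=0, D=4, E=9, F=1, G=4) → (A=3, B=6, C=0, D=4, E=9, F=1, G=4)
step 8: fire α:  (A=3, B=6, C=0, D=4, E=9, F=1, G=4) → (A=2, B=7, C=0, D=4, E=9, F=1, G=4)

(A=2, B=7, C=0, D=4, E=9, F=1, G=4)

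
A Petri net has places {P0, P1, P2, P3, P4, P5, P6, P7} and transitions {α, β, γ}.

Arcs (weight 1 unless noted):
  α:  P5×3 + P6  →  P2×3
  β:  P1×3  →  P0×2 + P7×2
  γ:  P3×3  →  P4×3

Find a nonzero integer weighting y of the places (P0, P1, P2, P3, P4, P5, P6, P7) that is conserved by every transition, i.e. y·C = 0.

Incidence matrix C (rows=places, cols=transitions):
        α    β    γ
   P0   0    2    0
   P1   0   -3    0
   P2   3    0    0
   P3   0    0   -3
   P4   0    0    3
   P5  -3    0    0
   P6  -1    0    0
   P7   0    2    0

Candidate y = [3, 2, 0, 0, 0, 0, 0, 0]; check y·C column-wise:
  col α: 3·0 + 2·0 + 0·3 + 0·-3 + 0·-1 = 0
  col β: 3·2 + 2·-3 + 0·2 = 0
  col γ: 3·0 + 2·0 + 0·-3 + 0·3 = 0

y = (P0:3, P1:2, P2:0, P3:0, P4:0, P5:0, P6:0, P7:0)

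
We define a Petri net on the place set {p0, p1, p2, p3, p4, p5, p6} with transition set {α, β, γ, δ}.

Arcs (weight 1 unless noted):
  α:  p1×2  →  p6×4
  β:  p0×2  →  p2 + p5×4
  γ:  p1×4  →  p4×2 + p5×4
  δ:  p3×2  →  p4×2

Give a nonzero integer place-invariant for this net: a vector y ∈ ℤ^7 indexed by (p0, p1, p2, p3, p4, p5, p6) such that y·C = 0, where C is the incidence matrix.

y = (p0:1, p1:0, p2:2, p3:0, p4:0, p5:0, p6:0)

Incidence matrix C (rows=places, cols=transitions):
        α    β    γ    δ
   p0   0   -2    0    0
   p1  -2    0   -4    0
   p2   0    1    0    0
   p3   0    0    0   -2
   p4   0    0    2    2
   p5   0    4    4    0
   p6   4    0    0    0

Candidate y = [1, 0, 2, 0, 0, 0, 0]; check y·C column-wise:
  col α: 1·0 + 0·-2 + 2·0 + 0·4 = 0
  col β: 1·-2 + 2·1 + 0·4 = 0
  col γ: 1·0 + 0·-4 + 2·0 + 0·2 + 0·4 = 0
  col δ: 1·0 + 2·0 + 0·-2 + 0·2 = 0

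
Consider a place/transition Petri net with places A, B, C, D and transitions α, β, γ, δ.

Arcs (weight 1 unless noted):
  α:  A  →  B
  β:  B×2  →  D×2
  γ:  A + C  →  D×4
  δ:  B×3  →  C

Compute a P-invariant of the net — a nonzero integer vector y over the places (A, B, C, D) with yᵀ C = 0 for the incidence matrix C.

y = (A:1, B:1, C:3, D:1)

Incidence matrix C (rows=places, cols=transitions):
        α    β    γ    δ
    A  -1    0   -1    0
    B   1   -2    0   -3
    C   0    0   -1    1
    D   0    2    4    0

Candidate y = [1, 1, 3, 1]; check y·C column-wise:
  col α: 1·-1 + 1·1 + 3·0 + 1·0 = 0
  col β: 1·0 + 1·-2 + 3·0 + 1·2 = 0
  col γ: 1·-1 + 1·0 + 3·-1 + 1·4 = 0
  col δ: 1·0 + 1·-3 + 3·1 + 1·0 = 0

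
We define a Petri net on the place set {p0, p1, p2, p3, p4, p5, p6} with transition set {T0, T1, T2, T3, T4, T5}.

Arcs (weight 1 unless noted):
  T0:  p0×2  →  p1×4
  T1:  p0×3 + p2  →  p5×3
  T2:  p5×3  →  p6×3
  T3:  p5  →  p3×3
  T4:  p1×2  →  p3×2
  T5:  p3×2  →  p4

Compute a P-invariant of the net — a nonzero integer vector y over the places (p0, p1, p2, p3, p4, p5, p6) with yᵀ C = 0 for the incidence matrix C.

Incidence matrix C (rows=places, cols=transitions):
       T0   T1   T2   T3   T4   T5
   p0  -2   -3    0    0    0    0
   p1   4    0    0    0   -2    0
   p2   0   -1    0    0    0    0
   p3   0    0    0    3    2   -2
   p4   0    0    0    0    0    1
   p5   0    3   -3   -1    0    0
   p6   0    0    3    0    0    0

Candidate y = [2, 1, 3, 1, 2, 3, 3]; check y·C column-wise:
  col T0: 2·-2 + 1·4 + 3·0 + 1·0 + 2·0 + 3·0 + 3·0 = 0
  col T1: 2·-3 + 1·0 + 3·-1 + 1·0 + 2·0 + 3·3 + 3·0 = 0
  col T2: 2·0 + 1·0 + 3·0 + 1·0 + 2·0 + 3·-3 + 3·3 = 0
  col T3: 2·0 + 1·0 + 3·0 + 1·3 + 2·0 + 3·-1 + 3·0 = 0
  col T4: 2·0 + 1·-2 + 3·0 + 1·2 + 2·0 + 3·0 + 3·0 = 0
  col T5: 2·0 + 1·0 + 3·0 + 1·-2 + 2·1 + 3·0 + 3·0 = 0

y = (p0:2, p1:1, p2:3, p3:1, p4:2, p5:3, p6:3)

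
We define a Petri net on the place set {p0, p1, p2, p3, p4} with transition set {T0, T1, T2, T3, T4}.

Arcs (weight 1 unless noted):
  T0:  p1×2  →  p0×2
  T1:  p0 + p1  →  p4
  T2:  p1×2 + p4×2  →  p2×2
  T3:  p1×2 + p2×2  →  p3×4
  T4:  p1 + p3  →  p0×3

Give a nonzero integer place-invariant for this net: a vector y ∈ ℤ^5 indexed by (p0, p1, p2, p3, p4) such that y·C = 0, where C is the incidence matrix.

y = (p0:1, p1:1, p2:3, p3:2, p4:2)

Incidence matrix C (rows=places, cols=transitions):
       T0   T1   T2   T3   T4
   p0   2   -1    0    0    3
   p1  -2   -1   -2   -2   -1
   p2   0    0    2   -2    0
   p3   0    0    0    4   -1
   p4   0    1   -2    0    0

Candidate y = [1, 1, 3, 2, 2]; check y·C column-wise:
  col T0: 1·2 + 1·-2 + 3·0 + 2·0 + 2·0 = 0
  col T1: 1·-1 + 1·-1 + 3·0 + 2·0 + 2·1 = 0
  col T2: 1·0 + 1·-2 + 3·2 + 2·0 + 2·-2 = 0
  col T3: 1·0 + 1·-2 + 3·-2 + 2·4 + 2·0 = 0
  col T4: 1·3 + 1·-1 + 3·0 + 2·-1 + 2·0 = 0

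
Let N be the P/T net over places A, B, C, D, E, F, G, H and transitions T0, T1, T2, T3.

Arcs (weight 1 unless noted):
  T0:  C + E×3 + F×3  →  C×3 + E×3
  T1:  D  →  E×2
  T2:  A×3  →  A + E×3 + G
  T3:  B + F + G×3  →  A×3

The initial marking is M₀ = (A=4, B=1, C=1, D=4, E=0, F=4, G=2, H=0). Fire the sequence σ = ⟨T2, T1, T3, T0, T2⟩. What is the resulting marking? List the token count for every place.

(A=3, B=0, C=3, D=3, E=8, F=0, G=1, H=0)

step 1: fire T2:  (A=4, B=1, C=1, D=4, E=0, F=4, G=2, H=0) → (A=2, B=1, C=1, D=4, E=3, F=4, G=3, H=0)
step 2: fire T1:  (A=2, B=1, C=1, D=4, E=3, F=4, G=3, H=0) → (A=2, B=1, C=1, D=3, E=5, F=4, G=3, H=0)
step 3: fire T3:  (A=2, B=1, C=1, D=3, E=5, F=4, G=3, H=0) → (A=5, B=0, C=1, D=3, E=5, F=3, G=0, H=0)
step 4: fire T0:  (A=5, B=0, C=1, D=3, E=5, F=3, G=0, H=0) → (A=5, B=0, C=3, D=3, E=5, F=0, G=0, H=0)
step 5: fire T2:  (A=5, B=0, C=3, D=3, E=5, F=0, G=0, H=0) → (A=3, B=0, C=3, D=3, E=8, F=0, G=1, H=0)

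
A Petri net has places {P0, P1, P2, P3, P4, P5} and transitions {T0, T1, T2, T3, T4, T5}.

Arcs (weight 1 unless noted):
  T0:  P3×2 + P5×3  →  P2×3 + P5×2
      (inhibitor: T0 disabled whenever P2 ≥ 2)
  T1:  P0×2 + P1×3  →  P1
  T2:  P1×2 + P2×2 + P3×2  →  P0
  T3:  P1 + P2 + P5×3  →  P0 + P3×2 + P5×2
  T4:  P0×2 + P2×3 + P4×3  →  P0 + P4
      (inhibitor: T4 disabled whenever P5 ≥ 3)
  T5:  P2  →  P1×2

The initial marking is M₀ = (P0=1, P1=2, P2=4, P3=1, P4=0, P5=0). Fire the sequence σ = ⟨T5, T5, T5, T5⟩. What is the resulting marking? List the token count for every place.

step 1: fire T5:  (P0=1, P1=2, P2=4, P3=1, P4=0, P5=0) → (P0=1, P1=4, P2=3, P3=1, P4=0, P5=0)
step 2: fire T5:  (P0=1, P1=4, P2=3, P3=1, P4=0, P5=0) → (P0=1, P1=6, P2=2, P3=1, P4=0, P5=0)
step 3: fire T5:  (P0=1, P1=6, P2=2, P3=1, P4=0, P5=0) → (P0=1, P1=8, P2=1, P3=1, P4=0, P5=0)
step 4: fire T5:  (P0=1, P1=8, P2=1, P3=1, P4=0, P5=0) → (P0=1, P1=10, P2=0, P3=1, P4=0, P5=0)

(P0=1, P1=10, P2=0, P3=1, P4=0, P5=0)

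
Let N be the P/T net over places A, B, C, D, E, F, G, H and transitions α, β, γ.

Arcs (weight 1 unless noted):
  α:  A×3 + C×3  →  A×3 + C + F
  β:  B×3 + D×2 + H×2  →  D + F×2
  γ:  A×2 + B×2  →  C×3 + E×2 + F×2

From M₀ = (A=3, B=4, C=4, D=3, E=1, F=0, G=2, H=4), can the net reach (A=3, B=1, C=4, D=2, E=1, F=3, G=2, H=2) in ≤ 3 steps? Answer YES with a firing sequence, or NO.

NO — not reachable within 3 firings

depth 0: 1 marking
depth 1: 4 markings reached so far
depth 2: 6 markings reached so far
depth 3: 6 markings reached so far
(frontier empty at depth 3; search complete)
target is not among the 6 markings reachable within 3 steps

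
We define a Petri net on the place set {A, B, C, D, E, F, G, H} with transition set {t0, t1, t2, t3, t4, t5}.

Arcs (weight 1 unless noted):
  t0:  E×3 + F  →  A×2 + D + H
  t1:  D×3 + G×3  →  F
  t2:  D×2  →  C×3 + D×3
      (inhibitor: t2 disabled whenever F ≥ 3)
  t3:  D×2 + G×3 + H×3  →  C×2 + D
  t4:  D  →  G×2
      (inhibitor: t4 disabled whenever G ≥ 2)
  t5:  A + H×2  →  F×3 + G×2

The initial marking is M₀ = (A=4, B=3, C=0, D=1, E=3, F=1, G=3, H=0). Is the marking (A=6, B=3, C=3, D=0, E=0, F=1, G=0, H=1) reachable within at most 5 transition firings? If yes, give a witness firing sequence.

step 1: fire t0:  (A=4, B=3, C=0, D=1, E=3, F=1, G=3, H=0) → (A=6, B=3, C=0, D=2, E=0, F=0, G=3, H=1)
step 2: fire t2:  (A=6, B=3, C=0, D=2, E=0, F=0, G=3, H=1) → (A=6, B=3, C=3, D=3, E=0, F=0, G=3, H=1)
step 3: fire t1:  (A=6, B=3, C=3, D=3, E=0, F=0, G=3, H=1) → (A=6, B=3, C=3, D=0, E=0, F=1, G=0, H=1)

YES — reachable via ⟨t0, t2, t1⟩ (3 firings)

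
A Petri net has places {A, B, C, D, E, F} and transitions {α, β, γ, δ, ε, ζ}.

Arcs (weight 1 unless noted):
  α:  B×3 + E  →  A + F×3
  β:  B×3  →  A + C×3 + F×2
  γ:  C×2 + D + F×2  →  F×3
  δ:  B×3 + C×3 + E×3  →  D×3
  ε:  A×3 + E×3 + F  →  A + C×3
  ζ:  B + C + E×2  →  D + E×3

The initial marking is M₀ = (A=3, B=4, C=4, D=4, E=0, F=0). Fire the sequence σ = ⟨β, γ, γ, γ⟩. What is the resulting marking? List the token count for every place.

step 1: fire β:  (A=3, B=4, C=4, D=4, E=0, F=0) → (A=4, B=1, C=7, D=4, E=0, F=2)
step 2: fire γ:  (A=4, B=1, C=7, D=4, E=0, F=2) → (A=4, B=1, C=5, D=3, E=0, F=3)
step 3: fire γ:  (A=4, B=1, C=5, D=3, E=0, F=3) → (A=4, B=1, C=3, D=2, E=0, F=4)
step 4: fire γ:  (A=4, B=1, C=3, D=2, E=0, F=4) → (A=4, B=1, C=1, D=1, E=0, F=5)

(A=4, B=1, C=1, D=1, E=0, F=5)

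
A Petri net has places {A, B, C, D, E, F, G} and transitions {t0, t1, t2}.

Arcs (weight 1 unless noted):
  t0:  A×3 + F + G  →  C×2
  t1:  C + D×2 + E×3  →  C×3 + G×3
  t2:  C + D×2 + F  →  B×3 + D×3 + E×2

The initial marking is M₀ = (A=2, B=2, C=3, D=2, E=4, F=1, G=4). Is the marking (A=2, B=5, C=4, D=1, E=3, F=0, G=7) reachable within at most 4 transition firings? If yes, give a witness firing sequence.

step 1: fire t2:  (A=2, B=2, C=3, D=2, E=4, F=1, G=4) → (A=2, B=5, C=2, D=3, E=6, F=0, G=4)
step 2: fire t1:  (A=2, B=5, C=2, D=3, E=6, F=0, G=4) → (A=2, B=5, C=4, D=1, E=3, F=0, G=7)

YES — reachable via ⟨t2, t1⟩ (2 firings)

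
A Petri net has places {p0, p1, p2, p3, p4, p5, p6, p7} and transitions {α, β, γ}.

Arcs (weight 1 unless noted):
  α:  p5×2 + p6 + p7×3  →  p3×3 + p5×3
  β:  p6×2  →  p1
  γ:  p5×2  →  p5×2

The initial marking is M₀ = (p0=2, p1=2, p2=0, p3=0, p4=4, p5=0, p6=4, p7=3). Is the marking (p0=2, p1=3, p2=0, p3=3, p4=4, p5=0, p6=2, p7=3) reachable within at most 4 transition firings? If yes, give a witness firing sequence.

NO — not reachable within 4 firings

depth 0: 1 marking
depth 1: 2 markings reached so far
depth 2: 3 markings reached so far
depth 3: 3 markings reached so far
(frontier empty at depth 3; search complete)
target is not among the 3 markings reachable within 4 steps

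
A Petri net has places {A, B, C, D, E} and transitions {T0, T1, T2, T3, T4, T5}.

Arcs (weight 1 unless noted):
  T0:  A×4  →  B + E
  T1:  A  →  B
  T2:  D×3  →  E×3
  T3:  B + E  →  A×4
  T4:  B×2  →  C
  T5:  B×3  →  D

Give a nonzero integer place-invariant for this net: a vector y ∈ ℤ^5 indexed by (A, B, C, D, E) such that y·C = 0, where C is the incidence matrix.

y = (A:1, B:1, C:2, D:3, E:3)

Incidence matrix C (rows=places, cols=transitions):
       T0   T1   T2   T3   T4   T5
    A  -4   -1    0    4    0    0
    B   1    1    0   -1   -2   -3
    C   0    0    0    0    1    0
    D   0    0   -3    0    0    1
    E   1    0    3   -1    0    0

Candidate y = [1, 1, 2, 3, 3]; check y·C column-wise:
  col T0: 1·-4 + 1·1 + 2·0 + 3·0 + 3·1 = 0
  col T1: 1·-1 + 1·1 + 2·0 + 3·0 + 3·0 = 0
  col T2: 1·0 + 1·0 + 2·0 + 3·-3 + 3·3 = 0
  col T3: 1·4 + 1·-1 + 2·0 + 3·0 + 3·-1 = 0
  col T4: 1·0 + 1·-2 + 2·1 + 3·0 + 3·0 = 0
  col T5: 1·0 + 1·-3 + 2·0 + 3·1 + 3·0 = 0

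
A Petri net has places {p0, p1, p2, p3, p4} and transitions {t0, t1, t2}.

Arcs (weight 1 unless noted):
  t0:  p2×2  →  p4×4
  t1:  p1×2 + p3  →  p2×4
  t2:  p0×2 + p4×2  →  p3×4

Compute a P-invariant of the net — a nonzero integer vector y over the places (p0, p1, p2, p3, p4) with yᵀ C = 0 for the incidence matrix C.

y = (p0:4, p1:-1, p2:0, p3:2, p4:0)

Incidence matrix C (rows=places, cols=transitions):
       t0   t1   t2
   p0   0    0   -2
   p1   0   -2    0
   p2  -2    4    0
   p3   0   -1    4
   p4   4    0   -2

Candidate y = [4, -1, 0, 2, 0]; check y·C column-wise:
  col t0: 4·0 + -1·0 + 0·-2 + 2·0 + 0·4 = 0
  col t1: 4·0 + -1·-2 + 0·4 + 2·-1 = 0
  col t2: 4·-2 + -1·0 + 2·4 + 0·-2 = 0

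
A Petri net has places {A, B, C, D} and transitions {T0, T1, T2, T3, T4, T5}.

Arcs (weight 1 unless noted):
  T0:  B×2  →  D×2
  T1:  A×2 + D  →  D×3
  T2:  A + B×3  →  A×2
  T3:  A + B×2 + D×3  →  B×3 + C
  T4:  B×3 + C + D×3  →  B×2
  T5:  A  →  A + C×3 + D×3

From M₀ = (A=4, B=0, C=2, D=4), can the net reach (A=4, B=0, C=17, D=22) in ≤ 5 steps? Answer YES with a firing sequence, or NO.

NO — not reachable within 5 firings

depth 0: 1 marking
depth 1: 3 markings reached so far
depth 2: 6 markings reached so far
depth 3: 9 markings reached so far
depth 4: 12 markings reached so far
depth 5: 15 markings reached so far
target is not among the 15 markings reachable within 5 steps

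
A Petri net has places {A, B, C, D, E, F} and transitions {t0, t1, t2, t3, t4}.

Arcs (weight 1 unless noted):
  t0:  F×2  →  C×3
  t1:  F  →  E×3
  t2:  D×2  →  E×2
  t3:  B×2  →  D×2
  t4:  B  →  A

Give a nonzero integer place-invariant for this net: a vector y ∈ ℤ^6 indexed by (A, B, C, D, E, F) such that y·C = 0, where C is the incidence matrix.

y = (A:1, B:1, C:2, D:1, E:1, F:3)

Incidence matrix C (rows=places, cols=transitions):
       t0   t1   t2   t3   t4
    A   0    0    0    0    1
    B   0    0    0   -2   -1
    C   3    0    0    0    0
    D   0    0   -2    2    0
    E   0    3    2    0    0
    F  -2   -1    0    0    0

Candidate y = [1, 1, 2, 1, 1, 3]; check y·C column-wise:
  col t0: 1·0 + 1·0 + 2·3 + 1·0 + 1·0 + 3·-2 = 0
  col t1: 1·0 + 1·0 + 2·0 + 1·0 + 1·3 + 3·-1 = 0
  col t2: 1·0 + 1·0 + 2·0 + 1·-2 + 1·2 + 3·0 = 0
  col t3: 1·0 + 1·-2 + 2·0 + 1·2 + 1·0 + 3·0 = 0
  col t4: 1·1 + 1·-1 + 2·0 + 1·0 + 1·0 + 3·0 = 0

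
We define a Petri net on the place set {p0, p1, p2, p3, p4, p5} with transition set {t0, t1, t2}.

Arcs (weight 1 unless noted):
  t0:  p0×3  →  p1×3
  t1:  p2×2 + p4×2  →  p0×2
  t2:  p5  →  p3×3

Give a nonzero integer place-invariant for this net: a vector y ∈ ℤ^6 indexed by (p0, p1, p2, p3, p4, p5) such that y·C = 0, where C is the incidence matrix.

Incidence matrix C (rows=places, cols=transitions):
       t0   t1   t2
   p0  -3    2    0
   p1   3    0    0
   p2   0   -2    0
   p3   0    0    3
   p4   0   -2    0
   p5   0    0   -1

Candidate y = [1, 1, 1, 0, 0, 0]; check y·C column-wise:
  col t0: 1·-3 + 1·3 + 1·0 = 0
  col t1: 1·2 + 1·0 + 1·-2 + 0·-2 = 0
  col t2: 1·0 + 1·0 + 1·0 + 0·3 + 0·-1 = 0

y = (p0:1, p1:1, p2:1, p3:0, p4:0, p5:0)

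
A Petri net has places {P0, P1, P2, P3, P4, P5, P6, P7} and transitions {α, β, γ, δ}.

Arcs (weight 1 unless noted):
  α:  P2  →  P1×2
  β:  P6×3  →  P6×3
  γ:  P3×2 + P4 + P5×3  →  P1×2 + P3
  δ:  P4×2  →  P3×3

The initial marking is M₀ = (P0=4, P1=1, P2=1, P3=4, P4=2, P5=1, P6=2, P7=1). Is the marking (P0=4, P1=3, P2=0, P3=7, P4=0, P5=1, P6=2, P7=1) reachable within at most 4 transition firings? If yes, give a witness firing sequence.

YES — reachable via ⟨α, δ⟩ (2 firings)

step 1: fire α:  (P0=4, P1=1, P2=1, P3=4, P4=2, P5=1, P6=2, P7=1) → (P0=4, P1=3, P2=0, P3=4, P4=2, P5=1, P6=2, P7=1)
step 2: fire δ:  (P0=4, P1=3, P2=0, P3=4, P4=2, P5=1, P6=2, P7=1) → (P0=4, P1=3, P2=0, P3=7, P4=0, P5=1, P6=2, P7=1)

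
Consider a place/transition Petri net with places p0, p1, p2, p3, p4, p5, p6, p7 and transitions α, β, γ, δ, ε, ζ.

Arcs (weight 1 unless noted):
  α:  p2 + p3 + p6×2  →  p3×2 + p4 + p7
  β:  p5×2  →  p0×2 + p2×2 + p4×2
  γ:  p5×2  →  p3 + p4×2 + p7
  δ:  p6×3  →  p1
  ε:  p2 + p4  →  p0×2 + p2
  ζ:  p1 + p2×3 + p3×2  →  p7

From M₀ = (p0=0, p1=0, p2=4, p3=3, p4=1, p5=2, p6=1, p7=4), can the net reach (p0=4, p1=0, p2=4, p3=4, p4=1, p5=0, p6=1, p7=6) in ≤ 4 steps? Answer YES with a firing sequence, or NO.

NO — not reachable within 4 firings

depth 0: 1 marking
depth 1: 4 markings reached so far
depth 2: 6 markings reached so far
depth 3: 8 markings reached so far
depth 4: 10 markings reached so far
target is not among the 10 markings reachable within 4 steps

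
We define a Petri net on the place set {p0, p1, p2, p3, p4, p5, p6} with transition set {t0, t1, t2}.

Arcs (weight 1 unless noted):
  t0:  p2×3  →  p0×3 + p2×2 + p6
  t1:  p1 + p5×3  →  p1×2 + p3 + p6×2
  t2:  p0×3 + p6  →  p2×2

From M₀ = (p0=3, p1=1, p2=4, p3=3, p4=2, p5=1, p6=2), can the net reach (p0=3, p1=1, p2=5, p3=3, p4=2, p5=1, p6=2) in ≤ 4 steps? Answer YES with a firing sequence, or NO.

YES — reachable via ⟨t0, t2⟩ (2 firings)

step 1: fire t0:  (p0=3, p1=1, p2=4, p3=3, p4=2, p5=1, p6=2) → (p0=6, p1=1, p2=3, p3=3, p4=2, p5=1, p6=3)
step 2: fire t2:  (p0=6, p1=1, p2=3, p3=3, p4=2, p5=1, p6=3) → (p0=3, p1=1, p2=5, p3=3, p4=2, p5=1, p6=2)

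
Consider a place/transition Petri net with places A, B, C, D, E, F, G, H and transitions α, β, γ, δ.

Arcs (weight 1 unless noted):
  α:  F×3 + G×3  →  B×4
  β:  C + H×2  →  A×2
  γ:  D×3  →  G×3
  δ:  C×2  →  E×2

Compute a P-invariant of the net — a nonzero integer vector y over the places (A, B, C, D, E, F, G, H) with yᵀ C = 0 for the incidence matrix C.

y = (A:1, B:0, C:2, D:0, E:2, F:0, G:0, H:0)

Incidence matrix C (rows=places, cols=transitions):
        α    β    γ    δ
    A   0    2    0    0
    B   4    0    0    0
    C   0   -1    0   -2
    D   0    0   -3    0
    E   0    0    0    2
    F  -3    0    0    0
    G  -3    0    3    0
    H   0   -2    0    0

Candidate y = [1, 0, 2, 0, 2, 0, 0, 0]; check y·C column-wise:
  col α: 1·0 + 0·4 + 2·0 + 2·0 + 0·-3 + 0·-3 = 0
  col β: 1·2 + 2·-1 + 2·0 + 0·-2 = 0
  col γ: 1·0 + 2·0 + 0·-3 + 2·0 + 0·3 = 0
  col δ: 1·0 + 2·-2 + 2·2 = 0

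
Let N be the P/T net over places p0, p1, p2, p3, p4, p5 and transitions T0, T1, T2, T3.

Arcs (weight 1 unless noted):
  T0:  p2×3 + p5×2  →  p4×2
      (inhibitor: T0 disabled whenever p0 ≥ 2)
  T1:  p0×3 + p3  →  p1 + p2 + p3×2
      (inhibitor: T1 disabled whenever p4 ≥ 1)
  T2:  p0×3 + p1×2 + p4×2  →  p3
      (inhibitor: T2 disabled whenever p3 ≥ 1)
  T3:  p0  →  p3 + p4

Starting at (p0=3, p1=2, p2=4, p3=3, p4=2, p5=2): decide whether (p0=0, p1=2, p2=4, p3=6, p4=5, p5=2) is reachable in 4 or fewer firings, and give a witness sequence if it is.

YES — reachable via ⟨T3, T3, T3⟩ (3 firings)

step 1: fire T3:  (p0=3, p1=2, p2=4, p3=3, p4=2, p5=2) → (p0=2, p1=2, p2=4, p3=4, p4=3, p5=2)
step 2: fire T3:  (p0=2, p1=2, p2=4, p3=4, p4=3, p5=2) → (p0=1, p1=2, p2=4, p3=5, p4=4, p5=2)
step 3: fire T3:  (p0=1, p1=2, p2=4, p3=5, p4=4, p5=2) → (p0=0, p1=2, p2=4, p3=6, p4=5, p5=2)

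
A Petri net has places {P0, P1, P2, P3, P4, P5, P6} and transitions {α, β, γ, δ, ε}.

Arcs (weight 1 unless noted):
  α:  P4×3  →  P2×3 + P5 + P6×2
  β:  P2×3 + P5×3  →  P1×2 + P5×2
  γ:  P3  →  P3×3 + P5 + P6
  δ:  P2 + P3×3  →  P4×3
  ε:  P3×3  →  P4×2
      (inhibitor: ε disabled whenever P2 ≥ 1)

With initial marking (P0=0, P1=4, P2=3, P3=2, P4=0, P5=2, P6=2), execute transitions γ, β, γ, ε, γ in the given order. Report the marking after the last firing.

(P0=0, P1=6, P2=0, P3=5, P4=2, P5=4, P6=5)

step 1: fire γ:  (P0=0, P1=4, P2=3, P3=2, P4=0, P5=2, P6=2) → (P0=0, P1=4, P2=3, P3=4, P4=0, P5=3, P6=3)
step 2: fire β:  (P0=0, P1=4, P2=3, P3=4, P4=0, P5=3, P6=3) → (P0=0, P1=6, P2=0, P3=4, P4=0, P5=2, P6=3)
step 3: fire γ:  (P0=0, P1=6, P2=0, P3=4, P4=0, P5=2, P6=3) → (P0=0, P1=6, P2=0, P3=6, P4=0, P5=3, P6=4)
step 4: fire ε:  (P0=0, P1=6, P2=0, P3=6, P4=0, P5=3, P6=4) → (P0=0, P1=6, P2=0, P3=3, P4=2, P5=3, P6=4)
step 5: fire γ:  (P0=0, P1=6, P2=0, P3=3, P4=2, P5=3, P6=4) → (P0=0, P1=6, P2=0, P3=5, P4=2, P5=4, P6=5)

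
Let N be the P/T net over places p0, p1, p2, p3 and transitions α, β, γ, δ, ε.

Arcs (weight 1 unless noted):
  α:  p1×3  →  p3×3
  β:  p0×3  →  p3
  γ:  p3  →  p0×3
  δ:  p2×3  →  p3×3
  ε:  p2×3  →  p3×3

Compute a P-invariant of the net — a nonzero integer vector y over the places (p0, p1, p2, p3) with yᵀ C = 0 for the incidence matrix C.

Incidence matrix C (rows=places, cols=transitions):
        α    β    γ    δ    ε
   p0   0   -3    3    0    0
   p1  -3    0    0    0    0
   p2   0    0    0   -3   -3
   p3   3    1   -1    3    3

Candidate y = [1, 3, 3, 3]; check y·C column-wise:
  col α: 1·0 + 3·-3 + 3·0 + 3·3 = 0
  col β: 1·-3 + 3·0 + 3·0 + 3·1 = 0
  col γ: 1·3 + 3·0 + 3·0 + 3·-1 = 0
  col δ: 1·0 + 3·0 + 3·-3 + 3·3 = 0
  col ε: 1·0 + 3·0 + 3·-3 + 3·3 = 0

y = (p0:1, p1:3, p2:3, p3:3)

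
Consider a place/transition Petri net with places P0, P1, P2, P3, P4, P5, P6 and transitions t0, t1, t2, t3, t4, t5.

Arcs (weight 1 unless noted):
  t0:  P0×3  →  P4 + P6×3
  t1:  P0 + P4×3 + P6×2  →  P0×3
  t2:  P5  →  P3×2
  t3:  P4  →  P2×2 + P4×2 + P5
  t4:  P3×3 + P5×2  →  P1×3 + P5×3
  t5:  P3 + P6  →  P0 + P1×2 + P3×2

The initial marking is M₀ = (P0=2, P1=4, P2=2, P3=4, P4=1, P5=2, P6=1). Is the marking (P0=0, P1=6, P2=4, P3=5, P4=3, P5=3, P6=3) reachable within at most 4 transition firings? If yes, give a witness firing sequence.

YES — reachable via ⟨t3, t5, t0⟩ (3 firings)

step 1: fire t3:  (P0=2, P1=4, P2=2, P3=4, P4=1, P5=2, P6=1) → (P0=2, P1=4, P2=4, P3=4, P4=2, P5=3, P6=1)
step 2: fire t5:  (P0=2, P1=4, P2=4, P3=4, P4=2, P5=3, P6=1) → (P0=3, P1=6, P2=4, P3=5, P4=2, P5=3, P6=0)
step 3: fire t0:  (P0=3, P1=6, P2=4, P3=5, P4=2, P5=3, P6=0) → (P0=0, P1=6, P2=4, P3=5, P4=3, P5=3, P6=3)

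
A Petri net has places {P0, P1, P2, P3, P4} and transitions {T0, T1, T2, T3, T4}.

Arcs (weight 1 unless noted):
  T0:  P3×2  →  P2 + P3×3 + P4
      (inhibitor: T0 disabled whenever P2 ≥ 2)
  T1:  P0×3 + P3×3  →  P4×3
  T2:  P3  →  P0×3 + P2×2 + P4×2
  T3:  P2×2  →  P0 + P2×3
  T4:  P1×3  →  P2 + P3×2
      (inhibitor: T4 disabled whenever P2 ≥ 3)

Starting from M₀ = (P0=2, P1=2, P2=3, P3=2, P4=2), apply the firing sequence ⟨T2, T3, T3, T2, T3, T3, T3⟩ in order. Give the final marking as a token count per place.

(P0=13, P1=2, P2=12, P3=0, P4=6)

step 1: fire T2:  (P0=2, P1=2, P2=3, P3=2, P4=2) → (P0=5, P1=2, P2=5, P3=1, P4=4)
step 2: fire T3:  (P0=5, P1=2, P2=5, P3=1, P4=4) → (P0=6, P1=2, P2=6, P3=1, P4=4)
step 3: fire T3:  (P0=6, P1=2, P2=6, P3=1, P4=4) → (P0=7, P1=2, P2=7, P3=1, P4=4)
step 4: fire T2:  (P0=7, P1=2, P2=7, P3=1, P4=4) → (P0=10, P1=2, P2=9, P3=0, P4=6)
step 5: fire T3:  (P0=10, P1=2, P2=9, P3=0, P4=6) → (P0=11, P1=2, P2=10, P3=0, P4=6)
step 6: fire T3:  (P0=11, P1=2, P2=10, P3=0, P4=6) → (P0=12, P1=2, P2=11, P3=0, P4=6)
step 7: fire T3:  (P0=12, P1=2, P2=11, P3=0, P4=6) → (P0=13, P1=2, P2=12, P3=0, P4=6)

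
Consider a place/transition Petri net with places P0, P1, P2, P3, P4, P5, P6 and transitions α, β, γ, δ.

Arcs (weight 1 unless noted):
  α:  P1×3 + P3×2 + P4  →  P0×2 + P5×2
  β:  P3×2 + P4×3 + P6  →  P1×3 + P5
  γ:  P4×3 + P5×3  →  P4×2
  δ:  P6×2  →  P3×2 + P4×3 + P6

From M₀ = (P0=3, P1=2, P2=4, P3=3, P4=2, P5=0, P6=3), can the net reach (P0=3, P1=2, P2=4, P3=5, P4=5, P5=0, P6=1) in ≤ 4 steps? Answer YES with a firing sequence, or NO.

NO — not reachable within 4 firings

depth 0: 1 marking
depth 1: 2 markings reached so far
depth 2: 4 markings reached so far
depth 3: 6 markings reached so far
depth 4: 7 markings reached so far
target is not among the 7 markings reachable within 4 steps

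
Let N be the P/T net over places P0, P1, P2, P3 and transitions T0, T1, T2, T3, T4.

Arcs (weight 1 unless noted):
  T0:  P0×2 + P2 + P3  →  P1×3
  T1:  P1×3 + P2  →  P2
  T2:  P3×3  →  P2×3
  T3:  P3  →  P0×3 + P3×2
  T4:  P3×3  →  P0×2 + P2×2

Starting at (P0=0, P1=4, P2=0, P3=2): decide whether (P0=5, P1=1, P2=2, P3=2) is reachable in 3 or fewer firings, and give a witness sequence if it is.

depth 0: 1 marking
depth 1: 2 markings reached so far
depth 2: 5 markings reached so far
depth 3: 10 markings reached so far
target is not among the 10 markings reachable within 3 steps

NO — not reachable within 3 firings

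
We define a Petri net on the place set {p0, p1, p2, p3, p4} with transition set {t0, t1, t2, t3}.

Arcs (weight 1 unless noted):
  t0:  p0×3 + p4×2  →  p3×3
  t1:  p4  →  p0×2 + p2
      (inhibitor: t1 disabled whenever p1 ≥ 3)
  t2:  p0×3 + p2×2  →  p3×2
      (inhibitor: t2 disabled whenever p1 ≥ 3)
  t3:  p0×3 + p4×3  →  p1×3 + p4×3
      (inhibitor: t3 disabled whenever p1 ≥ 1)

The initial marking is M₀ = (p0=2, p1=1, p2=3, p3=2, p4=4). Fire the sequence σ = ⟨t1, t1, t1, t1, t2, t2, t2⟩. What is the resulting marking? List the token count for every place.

(p0=1, p1=1, p2=1, p3=8, p4=0)

step 1: fire t1:  (p0=2, p1=1, p2=3, p3=2, p4=4) → (p0=4, p1=1, p2=4, p3=2, p4=3)
step 2: fire t1:  (p0=4, p1=1, p2=4, p3=2, p4=3) → (p0=6, p1=1, p2=5, p3=2, p4=2)
step 3: fire t1:  (p0=6, p1=1, p2=5, p3=2, p4=2) → (p0=8, p1=1, p2=6, p3=2, p4=1)
step 4: fire t1:  (p0=8, p1=1, p2=6, p3=2, p4=1) → (p0=10, p1=1, p2=7, p3=2, p4=0)
step 5: fire t2:  (p0=10, p1=1, p2=7, p3=2, p4=0) → (p0=7, p1=1, p2=5, p3=4, p4=0)
step 6: fire t2:  (p0=7, p1=1, p2=5, p3=4, p4=0) → (p0=4, p1=1, p2=3, p3=6, p4=0)
step 7: fire t2:  (p0=4, p1=1, p2=3, p3=6, p4=0) → (p0=1, p1=1, p2=1, p3=8, p4=0)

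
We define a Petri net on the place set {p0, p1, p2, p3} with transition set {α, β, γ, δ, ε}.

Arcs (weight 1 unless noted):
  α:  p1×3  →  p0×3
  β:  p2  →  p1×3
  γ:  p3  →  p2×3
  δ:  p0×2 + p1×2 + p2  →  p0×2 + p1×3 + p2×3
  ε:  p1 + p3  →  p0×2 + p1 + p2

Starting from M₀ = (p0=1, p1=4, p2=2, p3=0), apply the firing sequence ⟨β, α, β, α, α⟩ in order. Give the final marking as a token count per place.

(p0=10, p1=1, p2=0, p3=0)

step 1: fire β:  (p0=1, p1=4, p2=2, p3=0) → (p0=1, p1=7, p2=1, p3=0)
step 2: fire α:  (p0=1, p1=7, p2=1, p3=0) → (p0=4, p1=4, p2=1, p3=0)
step 3: fire β:  (p0=4, p1=4, p2=1, p3=0) → (p0=4, p1=7, p2=0, p3=0)
step 4: fire α:  (p0=4, p1=7, p2=0, p3=0) → (p0=7, p1=4, p2=0, p3=0)
step 5: fire α:  (p0=7, p1=4, p2=0, p3=0) → (p0=10, p1=1, p2=0, p3=0)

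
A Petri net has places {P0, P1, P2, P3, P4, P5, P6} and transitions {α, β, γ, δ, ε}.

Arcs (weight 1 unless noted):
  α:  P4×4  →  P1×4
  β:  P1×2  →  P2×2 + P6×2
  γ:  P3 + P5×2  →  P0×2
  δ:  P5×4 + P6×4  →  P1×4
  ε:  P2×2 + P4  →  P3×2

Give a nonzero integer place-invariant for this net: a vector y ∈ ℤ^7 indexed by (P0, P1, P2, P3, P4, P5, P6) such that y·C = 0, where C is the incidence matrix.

y = (P0:7, P1:4, P2:4, P3:6, P4:4, P5:4, P6:0)

Incidence matrix C (rows=places, cols=transitions):
        α    β    γ    δ    ε
   P0   0    0    2    0    0
   P1   4   -2    0    4    0
   P2   0    2    0    0   -2
   P3   0    0   -1    0    2
   P4  -4    0    0    0   -1
   P5   0    0   -2   -4    0
   P6   0    2    0   -4    0

Candidate y = [7, 4, 4, 6, 4, 4, 0]; check y·C column-wise:
  col α: 7·0 + 4·4 + 4·0 + 6·0 + 4·-4 + 4·0 = 0
  col β: 7·0 + 4·-2 + 4·2 + 6·0 + 4·0 + 4·0 + 0·2 = 0
  col γ: 7·2 + 4·0 + 4·0 + 6·-1 + 4·0 + 4·-2 = 0
  col δ: 7·0 + 4·4 + 4·0 + 6·0 + 4·0 + 4·-4 + 0·-4 = 0
  col ε: 7·0 + 4·0 + 4·-2 + 6·2 + 4·-1 + 4·0 = 0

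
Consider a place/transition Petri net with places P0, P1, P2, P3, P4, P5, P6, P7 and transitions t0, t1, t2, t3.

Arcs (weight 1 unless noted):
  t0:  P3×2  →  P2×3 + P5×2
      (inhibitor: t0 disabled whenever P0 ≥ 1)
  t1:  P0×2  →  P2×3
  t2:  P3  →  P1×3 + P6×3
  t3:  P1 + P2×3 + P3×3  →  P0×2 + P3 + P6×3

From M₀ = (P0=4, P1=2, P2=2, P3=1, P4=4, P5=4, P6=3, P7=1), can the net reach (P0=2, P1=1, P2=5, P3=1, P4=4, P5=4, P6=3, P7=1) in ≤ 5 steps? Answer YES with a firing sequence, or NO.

NO — not reachable within 5 firings

depth 0: 1 marking
depth 1: 3 markings reached so far
depth 2: 5 markings reached so far
depth 3: 6 markings reached so far
depth 4: 6 markings reached so far
(frontier empty at depth 4; search complete)
target is not among the 6 markings reachable within 5 steps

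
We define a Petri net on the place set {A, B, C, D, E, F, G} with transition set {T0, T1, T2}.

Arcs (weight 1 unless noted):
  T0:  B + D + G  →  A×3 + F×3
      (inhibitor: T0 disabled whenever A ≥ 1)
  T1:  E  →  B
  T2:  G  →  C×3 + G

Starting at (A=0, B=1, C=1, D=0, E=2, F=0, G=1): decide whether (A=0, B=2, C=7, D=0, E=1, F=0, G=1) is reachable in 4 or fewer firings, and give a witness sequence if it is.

YES — reachable via ⟨T1, T2, T2⟩ (3 firings)

step 1: fire T1:  (A=0, B=1, C=1, D=0, E=2, F=0, G=1) → (A=0, B=2, C=1, D=0, E=1, F=0, G=1)
step 2: fire T2:  (A=0, B=2, C=1, D=0, E=1, F=0, G=1) → (A=0, B=2, C=4, D=0, E=1, F=0, G=1)
step 3: fire T2:  (A=0, B=2, C=4, D=0, E=1, F=0, G=1) → (A=0, B=2, C=7, D=0, E=1, F=0, G=1)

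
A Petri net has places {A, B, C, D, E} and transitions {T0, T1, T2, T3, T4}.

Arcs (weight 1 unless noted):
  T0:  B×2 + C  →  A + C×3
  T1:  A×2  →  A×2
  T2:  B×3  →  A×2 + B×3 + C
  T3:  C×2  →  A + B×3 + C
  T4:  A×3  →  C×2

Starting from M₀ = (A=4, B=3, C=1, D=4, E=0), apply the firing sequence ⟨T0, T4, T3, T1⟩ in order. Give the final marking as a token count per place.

step 1: fire T0:  (A=4, B=3, C=1, D=4, E=0) → (A=5, B=1, C=3, D=4, E=0)
step 2: fire T4:  (A=5, B=1, C=3, D=4, E=0) → (A=2, B=1, C=5, D=4, E=0)
step 3: fire T3:  (A=2, B=1, C=5, D=4, E=0) → (A=3, B=4, C=4, D=4, E=0)
step 4: fire T1:  (A=3, B=4, C=4, D=4, E=0) → (A=3, B=4, C=4, D=4, E=0)

(A=3, B=4, C=4, D=4, E=0)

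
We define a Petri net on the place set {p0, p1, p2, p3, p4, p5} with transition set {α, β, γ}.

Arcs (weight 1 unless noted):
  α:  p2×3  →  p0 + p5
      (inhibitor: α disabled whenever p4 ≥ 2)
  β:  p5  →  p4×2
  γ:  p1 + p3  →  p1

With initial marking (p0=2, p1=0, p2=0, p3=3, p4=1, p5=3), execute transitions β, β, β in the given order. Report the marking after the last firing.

step 1: fire β:  (p0=2, p1=0, p2=0, p3=3, p4=1, p5=3) → (p0=2, p1=0, p2=0, p3=3, p4=3, p5=2)
step 2: fire β:  (p0=2, p1=0, p2=0, p3=3, p4=3, p5=2) → (p0=2, p1=0, p2=0, p3=3, p4=5, p5=1)
step 3: fire β:  (p0=2, p1=0, p2=0, p3=3, p4=5, p5=1) → (p0=2, p1=0, p2=0, p3=3, p4=7, p5=0)

(p0=2, p1=0, p2=0, p3=3, p4=7, p5=0)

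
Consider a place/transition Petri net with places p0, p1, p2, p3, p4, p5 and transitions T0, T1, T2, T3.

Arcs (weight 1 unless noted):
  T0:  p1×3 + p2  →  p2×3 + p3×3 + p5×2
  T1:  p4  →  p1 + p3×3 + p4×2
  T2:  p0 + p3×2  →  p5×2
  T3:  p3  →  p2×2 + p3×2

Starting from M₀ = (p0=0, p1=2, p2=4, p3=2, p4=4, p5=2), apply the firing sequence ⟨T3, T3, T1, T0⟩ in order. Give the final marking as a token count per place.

(p0=0, p1=0, p2=10, p3=10, p4=5, p5=4)

step 1: fire T3:  (p0=0, p1=2, p2=4, p3=2, p4=4, p5=2) → (p0=0, p1=2, p2=6, p3=3, p4=4, p5=2)
step 2: fire T3:  (p0=0, p1=2, p2=6, p3=3, p4=4, p5=2) → (p0=0, p1=2, p2=8, p3=4, p4=4, p5=2)
step 3: fire T1:  (p0=0, p1=2, p2=8, p3=4, p4=4, p5=2) → (p0=0, p1=3, p2=8, p3=7, p4=5, p5=2)
step 4: fire T0:  (p0=0, p1=3, p2=8, p3=7, p4=5, p5=2) → (p0=0, p1=0, p2=10, p3=10, p4=5, p5=4)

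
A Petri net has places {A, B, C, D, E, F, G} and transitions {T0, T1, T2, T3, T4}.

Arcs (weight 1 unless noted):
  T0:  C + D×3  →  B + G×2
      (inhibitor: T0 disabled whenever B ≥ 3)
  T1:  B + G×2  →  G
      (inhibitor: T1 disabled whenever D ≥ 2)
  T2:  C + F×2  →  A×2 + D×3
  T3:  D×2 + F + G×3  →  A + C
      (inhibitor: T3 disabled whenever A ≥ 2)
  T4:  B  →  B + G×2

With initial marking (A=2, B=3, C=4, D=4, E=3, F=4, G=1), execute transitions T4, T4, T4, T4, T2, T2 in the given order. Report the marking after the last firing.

step 1: fire T4:  (A=2, B=3, C=4, D=4, E=3, F=4, G=1) → (A=2, B=3, C=4, D=4, E=3, F=4, G=3)
step 2: fire T4:  (A=2, B=3, C=4, D=4, E=3, F=4, G=3) → (A=2, B=3, C=4, D=4, E=3, F=4, G=5)
step 3: fire T4:  (A=2, B=3, C=4, D=4, E=3, F=4, G=5) → (A=2, B=3, C=4, D=4, E=3, F=4, G=7)
step 4: fire T4:  (A=2, B=3, C=4, D=4, E=3, F=4, G=7) → (A=2, B=3, C=4, D=4, E=3, F=4, G=9)
step 5: fire T2:  (A=2, B=3, C=4, D=4, E=3, F=4, G=9) → (A=4, B=3, C=3, D=7, E=3, F=2, G=9)
step 6: fire T2:  (A=4, B=3, C=3, D=7, E=3, F=2, G=9) → (A=6, B=3, C=2, D=10, E=3, F=0, G=9)

(A=6, B=3, C=2, D=10, E=3, F=0, G=9)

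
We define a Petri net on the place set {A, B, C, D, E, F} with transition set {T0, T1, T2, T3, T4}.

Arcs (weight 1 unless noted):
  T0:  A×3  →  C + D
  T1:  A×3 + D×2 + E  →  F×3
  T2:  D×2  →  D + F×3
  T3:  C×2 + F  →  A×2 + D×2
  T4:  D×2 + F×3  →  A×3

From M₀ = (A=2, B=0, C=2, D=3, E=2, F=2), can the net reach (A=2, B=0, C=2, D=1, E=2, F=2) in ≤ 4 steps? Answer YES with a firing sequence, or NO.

depth 0: 1 marking
depth 1: 3 markings reached so far
depth 2: 8 markings reached so far
depth 3: 14 markings reached so far
depth 4: 21 markings reached so far
target is not among the 21 markings reachable within 4 steps

NO — not reachable within 4 firings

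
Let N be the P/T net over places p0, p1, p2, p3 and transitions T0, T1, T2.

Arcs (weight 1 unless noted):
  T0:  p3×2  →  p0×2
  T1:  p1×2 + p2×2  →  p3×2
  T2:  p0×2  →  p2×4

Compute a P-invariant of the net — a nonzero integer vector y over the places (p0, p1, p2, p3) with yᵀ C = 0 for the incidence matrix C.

y = (p0:2, p1:1, p2:1, p3:2)

Incidence matrix C (rows=places, cols=transitions):
       T0   T1   T2
   p0   2    0   -2
   p1   0   -2    0
   p2   0   -2    4
   p3  -2    2    0

Candidate y = [2, 1, 1, 2]; check y·C column-wise:
  col T0: 2·2 + 1·0 + 1·0 + 2·-2 = 0
  col T1: 2·0 + 1·-2 + 1·-2 + 2·2 = 0
  col T2: 2·-2 + 1·0 + 1·4 + 2·0 = 0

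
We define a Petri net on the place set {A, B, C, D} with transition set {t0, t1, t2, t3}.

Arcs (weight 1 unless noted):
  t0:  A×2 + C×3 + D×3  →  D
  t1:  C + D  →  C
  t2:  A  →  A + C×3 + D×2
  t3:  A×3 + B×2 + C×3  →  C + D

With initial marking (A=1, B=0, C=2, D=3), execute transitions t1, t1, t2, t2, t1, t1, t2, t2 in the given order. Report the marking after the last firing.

step 1: fire t1:  (A=1, B=0, C=2, D=3) → (A=1, B=0, C=2, D=2)
step 2: fire t1:  (A=1, B=0, C=2, D=2) → (A=1, B=0, C=2, D=1)
step 3: fire t2:  (A=1, B=0, C=2, D=1) → (A=1, B=0, C=5, D=3)
step 4: fire t2:  (A=1, B=0, C=5, D=3) → (A=1, B=0, C=8, D=5)
step 5: fire t1:  (A=1, B=0, C=8, D=5) → (A=1, B=0, C=8, D=4)
step 6: fire t1:  (A=1, B=0, C=8, D=4) → (A=1, B=0, C=8, D=3)
step 7: fire t2:  (A=1, B=0, C=8, D=3) → (A=1, B=0, C=11, D=5)
step 8: fire t2:  (A=1, B=0, C=11, D=5) → (A=1, B=0, C=14, D=7)

(A=1, B=0, C=14, D=7)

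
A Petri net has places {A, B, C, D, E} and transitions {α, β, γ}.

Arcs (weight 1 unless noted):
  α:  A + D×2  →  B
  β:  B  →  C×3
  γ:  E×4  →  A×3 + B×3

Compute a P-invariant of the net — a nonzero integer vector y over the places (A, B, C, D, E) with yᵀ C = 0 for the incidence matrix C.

y = (A:3, B:-3, C:-1, D:-3, E:0)

Incidence matrix C (rows=places, cols=transitions):
        α    β    γ
    A  -1    0    3
    B   1   -1    3
    C   0    3    0
    D  -2    0    0
    E   0    0   -4

Candidate y = [3, -3, -1, -3, 0]; check y·C column-wise:
  col α: 3·-1 + -3·1 + -1·0 + -3·-2 = 0
  col β: 3·0 + -3·-1 + -1·3 + -3·0 = 0
  col γ: 3·3 + -3·3 + -1·0 + -3·0 + 0·-4 = 0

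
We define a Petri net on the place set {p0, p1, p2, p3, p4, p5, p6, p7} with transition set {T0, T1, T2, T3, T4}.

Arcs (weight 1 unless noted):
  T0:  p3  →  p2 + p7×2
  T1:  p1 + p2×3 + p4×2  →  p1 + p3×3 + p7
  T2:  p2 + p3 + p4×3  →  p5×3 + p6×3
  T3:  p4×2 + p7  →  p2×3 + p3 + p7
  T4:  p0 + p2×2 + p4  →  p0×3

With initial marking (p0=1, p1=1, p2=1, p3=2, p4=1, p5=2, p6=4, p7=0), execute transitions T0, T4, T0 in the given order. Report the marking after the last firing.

step 1: fire T0:  (p0=1, p1=1, p2=1, p3=2, p4=1, p5=2, p6=4, p7=0) → (p0=1, p1=1, p2=2, p3=1, p4=1, p5=2, p6=4, p7=2)
step 2: fire T4:  (p0=1, p1=1, p2=2, p3=1, p4=1, p5=2, p6=4, p7=2) → (p0=3, p1=1, p2=0, p3=1, p4=0, p5=2, p6=4, p7=2)
step 3: fire T0:  (p0=3, p1=1, p2=0, p3=1, p4=0, p5=2, p6=4, p7=2) → (p0=3, p1=1, p2=1, p3=0, p4=0, p5=2, p6=4, p7=4)

(p0=3, p1=1, p2=1, p3=0, p4=0, p5=2, p6=4, p7=4)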